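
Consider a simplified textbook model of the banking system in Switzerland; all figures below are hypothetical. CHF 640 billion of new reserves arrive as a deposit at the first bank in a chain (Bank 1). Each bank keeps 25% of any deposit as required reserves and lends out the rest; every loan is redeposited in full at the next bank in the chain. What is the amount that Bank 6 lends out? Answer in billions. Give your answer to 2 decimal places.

Each bank lends a fraction (1 − rr) = 0.7500 of the deposit it receives, so Bank 6 receives 640·0.7500^5 and lends 640·0.7500^6 ≈ 113.9062 billion.

CHF 113.91 billion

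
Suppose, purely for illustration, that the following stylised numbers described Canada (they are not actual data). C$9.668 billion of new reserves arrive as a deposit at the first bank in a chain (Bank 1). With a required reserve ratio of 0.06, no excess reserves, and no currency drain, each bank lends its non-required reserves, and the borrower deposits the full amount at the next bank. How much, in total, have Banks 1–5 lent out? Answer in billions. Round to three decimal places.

C$40.304 billion

Bank i lends (1 − rr)^i of the original deposit: Bank 1 lends 9.668·0.9400 ≈ 9.0879, Bank 2 lends 9.668·0.9400² ≈ 8.5426, and so on.
Summing a geometric series: total = 9.668·[0.9400·(1 − 0.9400^5) / (1 − 0.9400)] ≈ 40.3043 billion.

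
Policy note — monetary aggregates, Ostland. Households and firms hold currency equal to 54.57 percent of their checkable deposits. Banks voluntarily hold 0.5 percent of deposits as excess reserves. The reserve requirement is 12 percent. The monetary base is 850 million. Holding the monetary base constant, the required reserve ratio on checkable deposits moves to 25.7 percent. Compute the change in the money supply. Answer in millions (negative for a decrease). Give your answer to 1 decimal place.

-332.3 million

Initially m₁ = (1 + 0.5457) / (0.12 + 0.005 + 0.5457) ≈ 2.30461, so M₁ = 2.30461 × 850 = 1958.9185 million.
After the change m₂ = (1 + 0.5457) / (0.257 + 0.005 + 0.5457) ≈ 1.91371, so M₂ = 1.91371 × 850 = 1626.6535 million.
ΔM = M₂ − M₁ = 1626.6535 − 1958.9185 = -332.265 million.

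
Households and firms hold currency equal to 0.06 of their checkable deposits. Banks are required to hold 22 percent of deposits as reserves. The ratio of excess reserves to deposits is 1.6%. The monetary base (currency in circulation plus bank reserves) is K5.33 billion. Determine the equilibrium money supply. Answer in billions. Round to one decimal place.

K19.1 billion

The money multiplier is m = (1 + c) / (rr + e + c) = (1 + 0.06) / (0.22 + 0.016 + 0.06) ≈ 3.5811.
So M = m × MB = 3.5811 × 5.33 ≈ 19.0873 billion.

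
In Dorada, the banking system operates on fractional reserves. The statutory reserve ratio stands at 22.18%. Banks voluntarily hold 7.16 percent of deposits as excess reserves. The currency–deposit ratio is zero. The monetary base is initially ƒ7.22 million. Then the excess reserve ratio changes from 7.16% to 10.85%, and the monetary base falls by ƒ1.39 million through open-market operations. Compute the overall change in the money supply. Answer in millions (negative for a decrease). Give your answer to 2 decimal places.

Before: m₁ = 1 / (0.2218 + 0.0716) ≈ 3.4083, MB₁ = 7.22, so M₁ = 3.4083 × 7.22 ≈ 24.6079 million.
After: m₂ = 1 / (0.2218 + 0.1085) ≈ 3.0276, MB₂ = 7.22 − 1.39 = 5.83, so M₂ = 3.0276 × 5.83 ≈ 17.6509 million.
ΔM = M₂ − M₁ = 17.6509 − 24.6079 = -6.957 million.

-6.96 million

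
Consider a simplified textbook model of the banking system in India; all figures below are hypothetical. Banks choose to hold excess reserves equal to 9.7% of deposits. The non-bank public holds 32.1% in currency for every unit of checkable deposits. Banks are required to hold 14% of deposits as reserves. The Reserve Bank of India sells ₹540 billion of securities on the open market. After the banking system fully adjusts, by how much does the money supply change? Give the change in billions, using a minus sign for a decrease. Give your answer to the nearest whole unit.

-1278 billion

The money multiplier is m = (1 + c) / (rr + e + c) = (1 + 0.321) / (0.14 + 0.097 + 0.321) ≈ 2.3674.
The sale removes 540 billion of base, so ΔM = m × ΔMB = 2.3674 × (−540) = -1278.396 billion.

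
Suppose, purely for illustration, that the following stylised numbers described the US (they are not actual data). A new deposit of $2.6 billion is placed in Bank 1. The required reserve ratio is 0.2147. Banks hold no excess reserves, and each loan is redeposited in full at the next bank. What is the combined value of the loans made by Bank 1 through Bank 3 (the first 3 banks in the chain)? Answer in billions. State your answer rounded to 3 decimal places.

$4.904 billion

Bank i lends (1 − rr)^i of the original deposit: Bank 1 lends 2.6·0.7853 ≈ 2.0418, Bank 2 lends 2.6·0.7853² ≈ 1.6034, and so on.
Summing a geometric series: total = 2.6·[0.7853·(1 − 0.7853^3) / (1 − 0.7853)] ≈ 4.9043 billion.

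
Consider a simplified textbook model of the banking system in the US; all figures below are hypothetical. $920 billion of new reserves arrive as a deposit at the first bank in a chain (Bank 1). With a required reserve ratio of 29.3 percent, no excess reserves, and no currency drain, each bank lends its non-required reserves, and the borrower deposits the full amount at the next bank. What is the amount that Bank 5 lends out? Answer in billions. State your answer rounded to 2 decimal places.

Each bank lends a fraction (1 − rr) = 0.7070 of the deposit it receives, so Bank 5 receives 920·0.7070^4 and lends 920·0.7070^5 ≈ 162.5118 billion.

$162.51 billion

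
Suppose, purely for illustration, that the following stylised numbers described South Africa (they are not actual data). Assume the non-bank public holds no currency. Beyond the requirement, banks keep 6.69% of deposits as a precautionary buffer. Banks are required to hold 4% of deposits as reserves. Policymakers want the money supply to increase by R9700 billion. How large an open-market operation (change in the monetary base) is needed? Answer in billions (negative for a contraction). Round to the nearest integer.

The money multiplier is m = 1 / (rr + e) = 1 / (0.04 + 0.0669) ≈ 9.35454.
ΔMB = ΔM / m = (+9700) / 9.35454 ≈ 1036.9297 billion.

R1037 billion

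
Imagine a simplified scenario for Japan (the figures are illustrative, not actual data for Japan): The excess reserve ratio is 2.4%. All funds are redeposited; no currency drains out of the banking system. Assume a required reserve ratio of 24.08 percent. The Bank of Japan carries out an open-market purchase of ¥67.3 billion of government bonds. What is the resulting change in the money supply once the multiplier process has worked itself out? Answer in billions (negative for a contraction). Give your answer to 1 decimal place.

¥254.2 billion

The money multiplier is m = 1 / (rr + e) = 1 / (0.2408 + 0.024) ≈ 3.7764.
The purchase adds 67.3 billion of base, so ΔM = m × ΔMB = 3.7764 × (+67.3) ≈ 254.1517 billion.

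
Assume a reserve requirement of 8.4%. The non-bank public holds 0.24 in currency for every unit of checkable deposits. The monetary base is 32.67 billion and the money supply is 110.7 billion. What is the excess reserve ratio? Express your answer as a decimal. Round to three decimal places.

Using m = M/MB = 110.7/32.67 ≈ 3.388430. Since m = (1 + c)/(c + rr + e), the denominator satisfies c + rr + e = (1 + c)/m = (1 + 0.24) / 3.388430 ≈ 0.365951.
With c = 0.24 and rr = 0.084, the excess reserve ratio is 0.365951 − 0.24 − 0.084 = 0.041951.

0.042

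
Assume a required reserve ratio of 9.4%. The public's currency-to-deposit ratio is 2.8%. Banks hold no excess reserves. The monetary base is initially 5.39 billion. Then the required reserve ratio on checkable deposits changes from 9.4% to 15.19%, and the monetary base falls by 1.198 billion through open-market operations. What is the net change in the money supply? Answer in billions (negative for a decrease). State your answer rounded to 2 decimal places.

Before: m₁ = (1 + 0.028) / (0.094 + 0.028) ≈ 8.4262, MB₁ = 5.39, so M₁ = 8.4262 × 5.39 ≈ 45.4172 billion.
After: m₂ = (1 + 0.028) / (0.1519 + 0.028) ≈ 5.7143, MB₂ = 5.39 − 1.198 = 4.192, so M₂ = 5.7143 × 4.192 ≈ 23.9543 billion.
ΔM = M₂ − M₁ = 23.9543 − 45.4172 = -21.4629 billion.

-21.46 billion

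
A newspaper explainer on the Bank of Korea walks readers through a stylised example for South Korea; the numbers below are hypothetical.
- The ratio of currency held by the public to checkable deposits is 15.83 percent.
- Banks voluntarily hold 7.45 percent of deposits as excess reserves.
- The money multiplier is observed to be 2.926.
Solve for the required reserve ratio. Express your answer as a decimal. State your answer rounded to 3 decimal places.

Using m = 2.926. Since m = (1 + c)/(c + rr + e), the denominator satisfies c + rr + e = (1 + c)/m = (1 + 0.1583) / 2.926 ≈ 0.395865.
With c = 0.1583 and e = 0.0745, the required reserve ratio is 0.395865 − 0.1583 − 0.0745 = 0.163065.

0.163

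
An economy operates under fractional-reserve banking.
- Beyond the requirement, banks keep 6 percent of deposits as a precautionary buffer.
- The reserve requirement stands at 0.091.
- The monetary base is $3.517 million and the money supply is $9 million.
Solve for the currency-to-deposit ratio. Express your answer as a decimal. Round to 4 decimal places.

0.3936

Using m = M/MB = 9/3.517 ≈ 2.558999. From m = (1 + c)/(c + rr + e), rearranging gives 1 + c = m·(c + rr + e), so c·(1 − m) = m·(rr + e) − 1.
Hence c = [m·(rr + e) − 1]/(1 − m) = [2.558999 × (0.091 + 0.06) − 1] / (1 − 2.558999) ≈ 0.393580.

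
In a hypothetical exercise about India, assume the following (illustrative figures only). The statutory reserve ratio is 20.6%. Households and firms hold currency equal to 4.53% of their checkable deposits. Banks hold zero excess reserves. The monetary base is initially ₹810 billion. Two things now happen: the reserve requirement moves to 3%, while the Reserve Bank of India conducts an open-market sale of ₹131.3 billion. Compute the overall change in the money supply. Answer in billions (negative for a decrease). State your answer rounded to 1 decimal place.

Before: m₁ = (1 + 0.0453) / (0.206 + 0.0453) ≈ 4.15957, MB₁ = 810, so M₁ = 4.15957 × 810 = 3369.2517 billion.
After: m₂ = (1 + 0.0453) / (0.03 + 0.0453) ≈ 13.88181, MB₂ = 810 − 131.3 = 678.7, so M₂ = 13.88181 × 678.7 ≈ 9421.5844 billion.
ΔM = M₂ − M₁ = 9421.5844 − 3369.2517 = 6052.3327 billion.

₹6052.3 billion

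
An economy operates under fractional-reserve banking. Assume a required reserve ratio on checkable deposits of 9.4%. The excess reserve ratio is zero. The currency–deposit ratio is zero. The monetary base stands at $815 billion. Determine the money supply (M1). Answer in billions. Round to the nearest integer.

With no currency drain or excess reserves, the money multiplier is m = 1/rr = 1/0.094 ≈ 10.6383.
Money supply M = m × MB = 10.6383 × 815 = 8670.2145 billion.

$8670 billion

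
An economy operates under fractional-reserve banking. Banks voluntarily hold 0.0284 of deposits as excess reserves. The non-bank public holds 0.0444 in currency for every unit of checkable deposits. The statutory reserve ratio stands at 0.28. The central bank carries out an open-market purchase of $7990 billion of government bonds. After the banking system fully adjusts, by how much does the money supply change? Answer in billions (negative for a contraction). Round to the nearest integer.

$23653 billion

The money multiplier is m = (1 + c) / (rr + e + c) = (1 + 0.0444) / (0.28 + 0.0284 + 0.0444) ≈ 2.96032.
The purchase adds 7990 billion of base, so ΔM = m × ΔMB = 2.96032 × (+7990) = 23652.9568 billion.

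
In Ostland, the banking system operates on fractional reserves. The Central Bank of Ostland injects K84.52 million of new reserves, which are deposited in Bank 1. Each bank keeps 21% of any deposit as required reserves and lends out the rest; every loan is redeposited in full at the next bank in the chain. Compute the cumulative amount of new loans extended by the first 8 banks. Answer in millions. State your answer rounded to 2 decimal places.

Bank i lends (1 − rr)^i of the original deposit: Bank 1 lends 84.52·0.7900 = 66.7708, Bank 2 lends 84.52·0.7900² ≈ 52.7489, and so on.
Summing a geometric series: total = 84.52·[0.7900·(1 − 0.7900^8) / (1 − 0.7900)] ≈ 269.7188 million.

K269.72 million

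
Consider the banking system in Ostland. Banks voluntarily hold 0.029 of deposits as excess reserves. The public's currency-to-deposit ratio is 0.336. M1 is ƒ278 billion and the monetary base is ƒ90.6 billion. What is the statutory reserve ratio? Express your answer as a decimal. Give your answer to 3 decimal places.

Using m = M/MB = 278/90.6 ≈ 3.068433. Since m = (1 + c)/(c + rr + e), the denominator satisfies c + rr + e = (1 + c)/m = (1 + 0.336) / 3.068433 ≈ 0.435401.
With c = 0.336 and e = 0.029, the statutory reserve ratio is 0.435401 − 0.336 − 0.029 = 0.070401.

0.070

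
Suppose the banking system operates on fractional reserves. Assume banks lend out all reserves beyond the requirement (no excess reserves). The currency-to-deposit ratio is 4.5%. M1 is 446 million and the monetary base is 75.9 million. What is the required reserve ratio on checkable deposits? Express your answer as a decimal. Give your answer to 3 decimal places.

0.133

Using m = M/MB = 446/75.9 ≈ 5.876153. Since m = (1 + c)/(c + rr + e), the denominator satisfies c + rr + e = (1 + c)/m = (1 + 0.045) / 5.876153 ≈ 0.177837.
With c = 0.045 and e = 0, the required reserve ratio on checkable deposits is 0.177837 − 0.045 − 0 = 0.132837.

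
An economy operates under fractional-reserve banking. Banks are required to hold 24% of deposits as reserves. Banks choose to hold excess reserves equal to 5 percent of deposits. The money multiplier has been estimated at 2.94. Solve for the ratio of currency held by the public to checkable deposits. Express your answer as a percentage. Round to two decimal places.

7.60%

Using m = 2.94. From m = (1 + c)/(c + rr + e), rearranging gives 1 + c = m·(c + rr + e), so c·(1 − m) = m·(rr + e) − 1.
Hence c = [m·(rr + e) − 1]/(1 − m) = [2.94 × (0.24 + 0.05) − 1] / (1 − 2.94) ≈ 0.075979.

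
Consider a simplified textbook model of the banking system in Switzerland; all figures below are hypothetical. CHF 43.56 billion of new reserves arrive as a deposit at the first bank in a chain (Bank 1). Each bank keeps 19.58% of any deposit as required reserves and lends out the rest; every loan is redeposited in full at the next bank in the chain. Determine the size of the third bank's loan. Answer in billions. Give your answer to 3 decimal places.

CHF 22.656 billion

Each bank lends a fraction (1 − rr) = 0.8042 of the deposit it receives, so Bank 3 receives 43.56·0.8042^2 and lends 43.56·0.8042^3 ≈ 22.6558 billion.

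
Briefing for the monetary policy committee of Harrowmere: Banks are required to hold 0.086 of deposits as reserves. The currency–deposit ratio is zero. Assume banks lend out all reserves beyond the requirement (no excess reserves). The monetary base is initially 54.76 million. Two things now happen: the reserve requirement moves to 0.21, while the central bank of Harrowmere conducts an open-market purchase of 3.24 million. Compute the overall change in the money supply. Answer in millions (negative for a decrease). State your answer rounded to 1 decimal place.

Before: m₁ = 1 / (0.086) ≈ 11.6279, MB₁ = 54.76, so M₁ = 11.6279 × 54.76 ≈ 636.7438 million.
After: m₂ = 1 / (0.21) ≈ 4.7619, MB₂ = 54.76 + 3.24 = 58, so M₂ = 4.7619 × 58 = 276.1902 million.
ΔM = M₂ − M₁ = 276.1902 − 636.7438 = -360.5536 million.

-360.6 million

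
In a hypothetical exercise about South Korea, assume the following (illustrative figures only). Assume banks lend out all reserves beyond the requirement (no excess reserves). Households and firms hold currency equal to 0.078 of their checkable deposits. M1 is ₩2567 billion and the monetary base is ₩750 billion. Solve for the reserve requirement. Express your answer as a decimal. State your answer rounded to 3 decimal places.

Using m = M/MB = 2567/750 ≈ 3.422667. Since m = (1 + c)/(c + rr + e), the denominator satisfies c + rr + e = (1 + c)/m = (1 + 0.078) / 3.422667 ≈ 0.314959.
With c = 0.078 and e = 0, the reserve requirement is 0.314959 − 0.078 − 0 = 0.236959.

0.237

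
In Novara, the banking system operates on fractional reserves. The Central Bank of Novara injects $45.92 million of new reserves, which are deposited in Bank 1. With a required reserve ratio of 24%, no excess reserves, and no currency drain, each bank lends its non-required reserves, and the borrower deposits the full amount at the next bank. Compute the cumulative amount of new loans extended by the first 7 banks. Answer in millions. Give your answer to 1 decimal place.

$124.1 million

Bank i lends (1 − rr)^i of the original deposit: Bank 1 lends 45.92·0.7600 = 34.8992, Bank 2 lends 45.92·0.7600² ≈ 26.5234, and so on.
Summing a geometric series: total = 45.92·[0.7600·(1 − 0.7600^7) / (1 − 0.7600)] ≈ 124.1173 million.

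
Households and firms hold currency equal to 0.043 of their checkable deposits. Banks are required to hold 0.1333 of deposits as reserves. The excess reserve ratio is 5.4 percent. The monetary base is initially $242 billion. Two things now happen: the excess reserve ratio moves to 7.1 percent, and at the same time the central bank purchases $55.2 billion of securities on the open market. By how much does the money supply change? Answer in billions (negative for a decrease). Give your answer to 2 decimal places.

$157.47 billion

Before: m₁ = (1 + 0.043) / (0.1333 + 0.054 + 0.043) ≈ 4.528875, MB₁ = 242, so M₁ = 4.528875 × 242 ≈ 1095.9878 billion.
After: m₂ = (1 + 0.043) / (0.1333 + 0.071 + 0.043) ≈ 4.217550, MB₂ = 242 + 55.2 = 297.2, so M₂ = 4.217550 × 297.2 ≈ 1253.4559 billion.
ΔM = M₂ − M₁ = 1253.4559 − 1095.9878 = 157.4681 billion.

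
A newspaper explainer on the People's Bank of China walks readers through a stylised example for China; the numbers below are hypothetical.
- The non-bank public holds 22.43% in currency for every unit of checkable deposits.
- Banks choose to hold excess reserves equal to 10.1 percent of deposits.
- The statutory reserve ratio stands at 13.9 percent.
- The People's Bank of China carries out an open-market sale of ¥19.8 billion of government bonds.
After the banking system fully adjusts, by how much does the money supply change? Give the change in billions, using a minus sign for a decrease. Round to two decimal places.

The money multiplier is m = (1 + c) / (rr + e + c) = (1 + 0.2243) / (0.139 + 0.101 + 0.2243) ≈ 2.63687.
The sale removes 19.8 billion of base, so ΔM = m × ΔMB = 2.63687 × (−19.8) ≈ -52.21 billion.

-52.21 billion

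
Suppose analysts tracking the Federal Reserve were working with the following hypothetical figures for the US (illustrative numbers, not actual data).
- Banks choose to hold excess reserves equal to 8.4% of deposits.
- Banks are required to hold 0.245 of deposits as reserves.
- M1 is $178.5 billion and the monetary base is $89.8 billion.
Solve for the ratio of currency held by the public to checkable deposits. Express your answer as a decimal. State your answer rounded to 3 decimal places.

Using m = M/MB = 178.5/89.8 ≈ 1.987751. From m = (1 + c)/(c + rr + e), rearranging gives 1 + c = m·(c + rr + e), so c·(1 − m) = m·(rr + e) − 1.
Hence c = [m·(rr + e) − 1]/(1 − m) = [1.987751 × (0.245 + 0.084) − 1] / (1 − 1.987751) ≈ 0.350321.

0.350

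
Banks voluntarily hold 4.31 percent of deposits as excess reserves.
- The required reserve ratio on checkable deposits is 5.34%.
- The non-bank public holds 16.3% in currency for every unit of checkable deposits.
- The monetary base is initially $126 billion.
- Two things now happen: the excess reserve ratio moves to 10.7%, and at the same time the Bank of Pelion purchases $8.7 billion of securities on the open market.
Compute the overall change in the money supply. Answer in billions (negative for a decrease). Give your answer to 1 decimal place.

-80.3 billion

Before: m₁ = (1 + 0.163) / (0.0534 + 0.0431 + 0.163) ≈ 4.48170, MB₁ = 126, so M₁ = 4.48170 × 126 = 564.6942 billion.
After: m₂ = (1 + 0.163) / (0.0534 + 0.107 + 0.163) ≈ 3.59617, MB₂ = 126 + 8.7 = 134.7, so M₂ = 3.59617 × 134.7 ≈ 484.4041 billion.
ΔM = M₂ − M₁ = 484.4041 − 564.6942 = -80.2901 billion.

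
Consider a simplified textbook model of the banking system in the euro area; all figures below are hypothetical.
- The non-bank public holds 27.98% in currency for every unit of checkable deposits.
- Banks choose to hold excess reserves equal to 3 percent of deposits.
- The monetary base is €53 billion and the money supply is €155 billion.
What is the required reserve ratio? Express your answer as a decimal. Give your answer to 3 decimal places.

0.128

Using m = M/MB = 155/53 ≈ 2.924528. Since m = (1 + c)/(c + rr + e), the denominator satisfies c + rr + e = (1 + c)/m = (1 + 0.2798) / 2.924528 ≈ 0.437609.
With c = 0.2798 and e = 0.03, the required reserve ratio is 0.437609 − 0.2798 − 0.03 = 0.127809.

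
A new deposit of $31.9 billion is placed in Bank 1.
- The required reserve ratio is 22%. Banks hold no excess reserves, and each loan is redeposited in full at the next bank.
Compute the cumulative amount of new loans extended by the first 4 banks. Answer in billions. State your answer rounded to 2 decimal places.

Bank i lends (1 − rr)^i of the original deposit: Bank 1 lends 31.9·0.7800 = 24.8820, Bank 2 lends 31.9·0.7800² ≈ 19.4080, and so on.
Summing a geometric series: total = 31.9·[0.7800·(1 − 0.7800^4) / (1 − 0.7800)] ≈ 71.2360 billion.

$71.24 billion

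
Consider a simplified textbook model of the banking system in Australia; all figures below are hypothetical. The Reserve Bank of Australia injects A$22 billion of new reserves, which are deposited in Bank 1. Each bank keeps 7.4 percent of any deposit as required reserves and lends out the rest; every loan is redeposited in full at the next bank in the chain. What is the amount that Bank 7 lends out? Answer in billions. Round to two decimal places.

Each bank lends a fraction (1 − rr) = 0.9260 of the deposit it receives, so Bank 7 receives 22·0.9260^6 and lends 22·0.9260^7 ≈ 12.8440 billion.

A$12.84 billion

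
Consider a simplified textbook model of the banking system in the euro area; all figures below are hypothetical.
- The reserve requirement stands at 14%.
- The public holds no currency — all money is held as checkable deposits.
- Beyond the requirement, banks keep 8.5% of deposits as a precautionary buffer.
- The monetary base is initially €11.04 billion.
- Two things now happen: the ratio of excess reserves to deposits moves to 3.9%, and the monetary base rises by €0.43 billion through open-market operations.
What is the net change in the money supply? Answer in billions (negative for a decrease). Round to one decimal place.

Before: m₁ = 1 / (0.14 + 0.085) ≈ 4.4444, MB₁ = 11.04, so M₁ = 4.4444 × 11.04 ≈ 49.0662 billion.
After: m₂ = 1 / (0.14 + 0.039) ≈ 5.5866, MB₂ = 11.04 + 0.43 = 11.47, so M₂ = 5.5866 × 11.47 ≈ 64.0783 billion.
ΔM = M₂ − M₁ = 64.0783 − 49.0662 = 15.0121 billion.

€15.0 billion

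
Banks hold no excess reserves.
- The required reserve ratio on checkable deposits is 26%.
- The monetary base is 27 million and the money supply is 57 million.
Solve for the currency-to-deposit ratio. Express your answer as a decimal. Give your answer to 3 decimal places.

0.406

Using m = M/MB = 57/27 ≈ 2.111111. From m = (1 + c)/(c + rr + e), rearranging gives 1 + c = m·(c + rr + e), so c·(1 − m) = m·(rr + e) − 1.
Hence c = [m·(rr + e) − 1]/(1 − m) = [2.111111 × (0.26 + 0) − 1] / (1 − 2.111111) ≈ 0.406000.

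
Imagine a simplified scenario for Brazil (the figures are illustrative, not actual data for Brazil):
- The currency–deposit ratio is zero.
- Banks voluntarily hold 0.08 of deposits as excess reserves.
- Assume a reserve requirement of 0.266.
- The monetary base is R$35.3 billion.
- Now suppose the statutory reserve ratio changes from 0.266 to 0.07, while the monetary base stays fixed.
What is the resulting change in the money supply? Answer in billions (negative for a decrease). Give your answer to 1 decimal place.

Initially m₁ = 1 / (0.266 + 0.08) ≈ 2.8902, so M₁ = 2.8902 × 35.3 ≈ 102.0241 billion.
After the change m₂ = 1 / (0.07 + 0.08) ≈ 6.6667, so M₂ = 6.6667 × 35.3 ≈ 235.3345 billion.
ΔM = M₂ − M₁ = 235.3345 − 102.0241 = 133.3104 billion.

R$133.3 billion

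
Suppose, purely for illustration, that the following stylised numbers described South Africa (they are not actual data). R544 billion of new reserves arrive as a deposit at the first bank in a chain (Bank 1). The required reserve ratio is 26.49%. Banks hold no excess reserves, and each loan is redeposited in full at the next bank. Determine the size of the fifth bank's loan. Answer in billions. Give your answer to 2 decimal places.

Each bank lends a fraction (1 − rr) = 0.7351 of the deposit it receives, so Bank 5 receives 544·0.7351^4 and lends 544·0.7351^5 ≈ 116.7699 billion.

R116.77 billion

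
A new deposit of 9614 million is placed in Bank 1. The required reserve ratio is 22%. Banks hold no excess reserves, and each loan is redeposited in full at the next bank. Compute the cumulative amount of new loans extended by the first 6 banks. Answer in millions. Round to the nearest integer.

26410 million

Bank i lends (1 − rr)^i of the original deposit: Bank 1 lends 9614·0.7800 = 7498.9200, Bank 2 lends 9614·0.7800² = 5849.1576, and so on.
Summing a geometric series: total = 9614·[0.7800·(1 − 0.7800^6) / (1 − 0.7800)] ≈ 26409.8464 million.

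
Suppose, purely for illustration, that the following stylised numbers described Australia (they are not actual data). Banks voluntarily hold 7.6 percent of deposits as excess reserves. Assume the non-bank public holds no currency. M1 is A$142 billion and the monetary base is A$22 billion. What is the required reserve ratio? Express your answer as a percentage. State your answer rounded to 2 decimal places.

Using m = M/MB = 142/22 ≈ 6.454545. Since m = (1 + c)/(c + rr + e), the denominator satisfies c + rr + e = (1 + c)/m = (1 + 0) / 6.454545 ≈ 0.154930.
With c = 0 and e = 0.076, the required reserve ratio is 0.154930 − 0 − 0.076 = 0.07893.

7.89%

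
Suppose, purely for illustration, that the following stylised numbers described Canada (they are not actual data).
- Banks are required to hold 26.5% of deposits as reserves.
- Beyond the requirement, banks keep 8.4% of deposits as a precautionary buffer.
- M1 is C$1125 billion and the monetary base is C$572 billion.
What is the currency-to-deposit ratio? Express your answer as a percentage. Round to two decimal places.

Using m = M/MB = 1125/572 ≈ 1.966783. From m = (1 + c)/(c + rr + e), rearranging gives 1 + c = m·(c + rr + e), so c·(1 − m) = m·(rr + e) − 1.
Hence c = [m·(rr + e) − 1]/(1 − m) = [1.966783 × (0.265 + 0.084) − 1] / (1 − 1.966783) ≈ 0.324367.

32.44%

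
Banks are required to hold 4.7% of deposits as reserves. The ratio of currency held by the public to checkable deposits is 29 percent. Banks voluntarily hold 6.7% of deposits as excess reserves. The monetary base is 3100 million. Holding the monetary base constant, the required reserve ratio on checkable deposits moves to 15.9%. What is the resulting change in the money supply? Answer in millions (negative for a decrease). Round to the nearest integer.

Initially m₁ = (1 + 0.29) / (0.047 + 0.067 + 0.29) ≈ 3.19307, so M₁ = 3.19307 × 3100 = 9898.517 million.
After the change m₂ = (1 + 0.29) / (0.159 + 0.067 + 0.29) = 2.5, so M₂ = 2.5 × 3100 = 7750 million.
ΔM = M₂ − M₁ = 7750 − 9898.517 = -2148.517 million.

-2149 million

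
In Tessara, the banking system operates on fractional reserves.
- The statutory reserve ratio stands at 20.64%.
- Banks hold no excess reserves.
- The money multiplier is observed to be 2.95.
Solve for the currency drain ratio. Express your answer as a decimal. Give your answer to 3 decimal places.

Using m = 2.95. From m = (1 + c)/(c + rr + e), rearranging gives 1 + c = m·(c + rr + e), so c·(1 − m) = m·(rr + e) − 1.
Hence c = [m·(rr + e) − 1]/(1 − m) = [2.95 × (0.2064 + 0) − 1] / (1 − 2.95) ≈ 0.200574.

0.201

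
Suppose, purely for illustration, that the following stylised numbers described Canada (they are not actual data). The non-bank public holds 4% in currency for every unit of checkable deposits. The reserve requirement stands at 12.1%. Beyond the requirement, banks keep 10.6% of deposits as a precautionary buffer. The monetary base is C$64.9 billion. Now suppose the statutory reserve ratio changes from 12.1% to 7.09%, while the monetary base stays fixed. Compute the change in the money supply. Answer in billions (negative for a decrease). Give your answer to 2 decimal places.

Initially m₁ = (1 + 0.04) / (0.121 + 0.106 + 0.04) ≈ 3.89513, so M₁ = 3.89513 × 64.9 ≈ 252.7939 billion.
After the change m₂ = (1 + 0.04) / (0.0709 + 0.106 + 0.04) ≈ 4.79484, so M₂ = 4.79484 × 64.9 ≈ 311.1851 billion.
ΔM = M₂ − M₁ = 311.1851 − 252.7939 = 58.3912 billion.

C$58.39 billion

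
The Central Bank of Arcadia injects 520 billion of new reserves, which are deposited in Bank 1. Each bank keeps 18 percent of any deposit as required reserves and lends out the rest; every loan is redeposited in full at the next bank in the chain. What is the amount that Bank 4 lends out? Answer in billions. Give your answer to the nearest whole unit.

235 billion

Each bank lends a fraction (1 − rr) = 0.8200 of the deposit it receives, so Bank 4 receives 520·0.8200^3 and lends 520·0.8200^4 ≈ 235.1033 billion.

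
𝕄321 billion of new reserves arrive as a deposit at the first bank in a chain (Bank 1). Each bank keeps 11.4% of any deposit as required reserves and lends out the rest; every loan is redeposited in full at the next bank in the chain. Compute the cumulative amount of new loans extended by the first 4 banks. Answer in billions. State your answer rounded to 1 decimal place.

𝕄957.5 billion

Bank i lends (1 − rr)^i of the original deposit: Bank 1 lends 321·0.8860 = 284.4060, Bank 2 lends 321·0.8860² ≈ 251.9837, and so on.
Summing a geometric series: total = 321·[0.8860·(1 − 0.8860^4) / (1 − 0.8860)] ≈ 957.4535 billion.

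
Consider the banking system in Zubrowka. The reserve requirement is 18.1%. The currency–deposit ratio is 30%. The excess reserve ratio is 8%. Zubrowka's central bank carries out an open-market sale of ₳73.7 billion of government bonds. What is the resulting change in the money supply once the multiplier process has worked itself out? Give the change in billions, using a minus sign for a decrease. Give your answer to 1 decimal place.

-170.8 billion

The money multiplier is m = (1 + c) / (rr + e + c) = (1 + 0.3) / (0.181 + 0.08 + 0.3) ≈ 2.3173.
The sale removes 73.7 billion of base, so ΔM = m × ΔMB = 2.3173 × (−73.7) ≈ -170.785 billion.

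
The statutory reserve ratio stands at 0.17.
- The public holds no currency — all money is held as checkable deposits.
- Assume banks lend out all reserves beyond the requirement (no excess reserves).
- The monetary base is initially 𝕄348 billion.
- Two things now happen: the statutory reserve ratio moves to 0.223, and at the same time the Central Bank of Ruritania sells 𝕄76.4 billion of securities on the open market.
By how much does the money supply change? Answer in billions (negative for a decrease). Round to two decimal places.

-829.12 billion

Before: m₁ = 1 / (0.17) ≈ 5.882353, MB₁ = 348, so M₁ = 5.882353 × 348 ≈ 2047.0588 billion.
After: m₂ = 1 / (0.223) ≈ 4.484305, MB₂ = 348 − 76.4 = 271.6, so M₂ = 4.484305 × 271.6 ≈ 1217.9372 billion.
ΔM = M₂ − M₁ = 1217.9372 − 2047.0588 = -829.1216 billion.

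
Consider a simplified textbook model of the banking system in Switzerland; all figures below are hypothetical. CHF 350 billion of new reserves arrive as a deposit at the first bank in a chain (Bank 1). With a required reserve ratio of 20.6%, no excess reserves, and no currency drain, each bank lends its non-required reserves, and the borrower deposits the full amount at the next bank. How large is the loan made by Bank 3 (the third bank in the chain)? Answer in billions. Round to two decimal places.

Each bank lends a fraction (1 − rr) = 0.7940 of the deposit it receives, so Bank 3 receives 350·0.7940^2 and lends 350·0.7940^3 ≈ 175.1982 billion.

CHF 175.20 billion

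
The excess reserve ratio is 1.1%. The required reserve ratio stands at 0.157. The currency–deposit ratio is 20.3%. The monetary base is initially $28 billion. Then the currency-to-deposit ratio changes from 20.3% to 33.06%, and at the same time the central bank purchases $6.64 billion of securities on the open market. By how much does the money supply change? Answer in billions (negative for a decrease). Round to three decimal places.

Before: m₁ = (1 + 0.203) / (0.157 + 0.011 + 0.203) ≈ 3.242588, MB₁ = 28, so M₁ = 3.242588 × 28 ≈ 90.7925 billion.
After: m₂ = (1 + 0.3306) / (0.157 + 0.011 + 0.3306) ≈ 2.668672, MB₂ = 28 + 6.64 = 34.64, so M₂ = 2.668672 × 34.64 ≈ 92.4428 billion.
ΔM = M₂ − M₁ = 92.4428 − 90.7925 = 1.6503 billion.

$1.650 billion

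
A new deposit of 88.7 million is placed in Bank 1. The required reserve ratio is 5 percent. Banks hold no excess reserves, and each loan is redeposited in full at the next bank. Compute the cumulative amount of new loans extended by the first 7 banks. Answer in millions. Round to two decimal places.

508.39 million

Bank i lends (1 − rr)^i of the original deposit: Bank 1 lends 88.7·0.9500 = 84.2650, Bank 2 lends 88.7·0.9500² ≈ 80.0517, and so on.
Summing a geometric series: total = 88.7·[0.9500·(1 − 0.9500^7) / (1 − 0.9500)] ≈ 508.3922 million.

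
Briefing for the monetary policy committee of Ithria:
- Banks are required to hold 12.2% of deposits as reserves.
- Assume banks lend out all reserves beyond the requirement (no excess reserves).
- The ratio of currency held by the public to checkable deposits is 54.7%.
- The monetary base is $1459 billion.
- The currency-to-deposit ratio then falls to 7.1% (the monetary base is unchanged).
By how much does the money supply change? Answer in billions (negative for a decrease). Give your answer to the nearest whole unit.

Initially m₁ = (1 + 0.547) / (0.122 + 0.547) ≈ 2.31241, so M₁ = 2.31241 × 1459 ≈ 3373.8062 billion.
After the change m₂ = (1 + 0.071) / (0.122 + 0.071) ≈ 5.54922, so M₂ = 5.54922 × 1459 ≈ 8096.312 billion.
ΔM = M₂ − M₁ = 8096.312 − 3373.8062 = 4722.5058 billion.

$4723 billion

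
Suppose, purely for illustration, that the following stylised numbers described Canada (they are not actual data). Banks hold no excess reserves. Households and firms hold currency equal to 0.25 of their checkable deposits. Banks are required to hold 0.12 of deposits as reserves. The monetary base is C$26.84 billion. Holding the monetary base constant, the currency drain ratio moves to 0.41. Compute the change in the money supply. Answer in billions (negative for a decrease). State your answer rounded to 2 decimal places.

Initially m₁ = (1 + 0.25) / (0.12 + 0.25) ≈ 3.37838, so M₁ = 3.37838 × 26.84 ≈ 90.6757 billion.
After the change m₂ = (1 + 0.41) / (0.12 + 0.41) ≈ 2.66038, so M₂ = 2.66038 × 26.84 ≈ 71.4046 billion.
ΔM = M₂ − M₁ = 71.4046 − 90.6757 = -19.2711 billion.

-19.27 billion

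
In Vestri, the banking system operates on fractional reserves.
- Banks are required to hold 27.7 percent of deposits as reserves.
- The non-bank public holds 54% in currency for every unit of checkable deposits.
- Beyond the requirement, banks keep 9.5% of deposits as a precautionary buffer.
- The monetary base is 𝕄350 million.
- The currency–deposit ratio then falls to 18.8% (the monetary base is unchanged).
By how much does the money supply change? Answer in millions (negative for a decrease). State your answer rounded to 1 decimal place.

𝕄151.5 million

Initially m₁ = (1 + 0.54) / (0.277 + 0.095 + 0.54) ≈ 1.68860, so M₁ = 1.68860 × 350 = 591.01 million.
After the change m₂ = (1 + 0.188) / (0.277 + 0.095 + 0.188) ≈ 2.12143, so M₂ = 2.12143 × 350 = 742.5005 million.
ΔM = M₂ − M₁ = 742.5005 − 591.01 = 151.4905 million.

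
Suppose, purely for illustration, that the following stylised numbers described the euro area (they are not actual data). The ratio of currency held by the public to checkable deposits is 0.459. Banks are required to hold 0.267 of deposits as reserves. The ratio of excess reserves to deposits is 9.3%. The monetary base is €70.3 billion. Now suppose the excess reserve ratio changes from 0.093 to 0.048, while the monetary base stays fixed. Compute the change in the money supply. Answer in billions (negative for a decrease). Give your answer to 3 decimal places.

€7.281 billion

Initially m₁ = (1 + 0.459) / (0.267 + 0.093 + 0.459) ≈ 1.781441, so M₁ = 1.781441 × 70.3 ≈ 125.2353 billion.
After the change m₂ = (1 + 0.459) / (0.267 + 0.048 + 0.459) ≈ 1.885013, so M₂ = 1.885013 × 70.3 ≈ 132.5164 billion.
ΔM = M₂ − M₁ = 132.5164 − 125.2353 = 7.2811 billion.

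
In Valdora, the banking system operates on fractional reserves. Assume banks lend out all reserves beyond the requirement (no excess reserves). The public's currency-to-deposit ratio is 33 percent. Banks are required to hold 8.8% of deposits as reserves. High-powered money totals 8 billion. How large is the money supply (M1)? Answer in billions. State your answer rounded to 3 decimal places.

The money multiplier is m = (1 + c) / (rr + c) = (1 + 0.33) / (0.088 + 0.33) ≈ 3.18182.
So M = m × MB = 3.18182 × 8 ≈ 25.4546 billion.

25.455 billion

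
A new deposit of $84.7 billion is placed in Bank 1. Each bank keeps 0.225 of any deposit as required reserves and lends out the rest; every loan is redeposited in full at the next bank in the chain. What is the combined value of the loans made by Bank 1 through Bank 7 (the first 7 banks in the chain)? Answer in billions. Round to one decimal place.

Bank i lends (1 − rr)^i of the original deposit: Bank 1 lends 84.7·0.7750 = 65.6425, Bank 2 lends 84.7·0.7750² ≈ 50.8729, and so on.
Summing a geometric series: total = 84.7·[0.7750·(1 − 0.7750^7) / (1 − 0.7750)] ≈ 242.7536 billion.

$242.8 billion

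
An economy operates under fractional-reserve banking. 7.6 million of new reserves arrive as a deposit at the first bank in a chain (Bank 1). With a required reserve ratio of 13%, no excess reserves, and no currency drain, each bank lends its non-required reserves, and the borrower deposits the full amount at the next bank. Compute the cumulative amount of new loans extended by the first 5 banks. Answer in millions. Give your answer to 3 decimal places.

Bank i lends (1 − rr)^i of the original deposit: Bank 1 lends 7.6·0.8700 = 6.6120, Bank 2 lends 7.6·0.8700² ≈ 5.7524, and so on.
Summing a geometric series: total = 7.6·[0.8700·(1 − 0.8700^5) / (1 − 0.8700)] ≈ 25.5111 million.

25.511 million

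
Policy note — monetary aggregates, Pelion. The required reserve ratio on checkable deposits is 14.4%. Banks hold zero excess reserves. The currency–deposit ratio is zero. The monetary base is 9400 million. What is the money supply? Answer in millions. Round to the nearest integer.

With no currency drain or excess reserves, the money multiplier is m = 1/rr = 1/0.144 ≈ 6.94444.
Money supply M = m × MB = 6.94444 × 9400 = 65277.736 million.

65278 million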